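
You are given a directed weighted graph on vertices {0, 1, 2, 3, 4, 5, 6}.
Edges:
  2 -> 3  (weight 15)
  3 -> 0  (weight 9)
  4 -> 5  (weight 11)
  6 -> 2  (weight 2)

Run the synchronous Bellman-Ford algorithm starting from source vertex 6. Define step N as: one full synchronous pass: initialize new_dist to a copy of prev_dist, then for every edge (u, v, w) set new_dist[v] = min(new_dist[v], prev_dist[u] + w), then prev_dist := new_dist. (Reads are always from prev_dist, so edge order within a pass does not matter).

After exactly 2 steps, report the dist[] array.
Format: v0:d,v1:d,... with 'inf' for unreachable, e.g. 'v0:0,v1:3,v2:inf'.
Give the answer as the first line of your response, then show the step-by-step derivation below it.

v0:inf,v1:inf,v2:2,v3:17,v4:inf,v5:inf,v6:0

step 1: dist = v0:inf,v1:inf,v2:2,v3:inf,v4:inf,v5:inf,v6:0
step 2: dist = v0:inf,v1:inf,v2:2,v3:17,v4:inf,v5:inf,v6:0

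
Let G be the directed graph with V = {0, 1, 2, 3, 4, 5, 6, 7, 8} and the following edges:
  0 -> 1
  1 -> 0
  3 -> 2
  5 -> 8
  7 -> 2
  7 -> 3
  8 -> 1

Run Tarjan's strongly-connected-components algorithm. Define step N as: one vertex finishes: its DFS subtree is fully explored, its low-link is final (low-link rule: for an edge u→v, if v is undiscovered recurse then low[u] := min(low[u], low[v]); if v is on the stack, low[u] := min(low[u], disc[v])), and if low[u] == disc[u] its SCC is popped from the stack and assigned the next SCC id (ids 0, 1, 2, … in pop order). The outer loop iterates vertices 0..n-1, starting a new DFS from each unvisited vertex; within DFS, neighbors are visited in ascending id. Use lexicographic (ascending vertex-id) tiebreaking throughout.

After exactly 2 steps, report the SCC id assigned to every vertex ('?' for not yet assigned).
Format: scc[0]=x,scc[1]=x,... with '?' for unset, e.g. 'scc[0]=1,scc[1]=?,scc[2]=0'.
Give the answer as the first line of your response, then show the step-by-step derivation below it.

scc[0]=0,scc[1]=0,scc[2]=?,scc[3]=?,scc[4]=?,scc[5]=?,scc[6]=?,scc[7]=?,scc[8]=?

step 1: low=(low[0]=0,low[1]=0,low[2]=?,low[3]=?,low[4]=?,low[5]=?,low[6]=?,low[7]=?,low[8]=?); scc=(scc[0]=?,scc[1]=?,scc[2]=?,scc[3]=?,scc[4]=?,scc[5]=?,scc[6]=?,scc[7]=?,scc[8]=?)
step 2: low=(low[0]=0,low[1]=0,low[2]=?,low[3]=?,low[4]=?,low[5]=?,low[6]=?,low[7]=?,low[8]=?); scc=(scc[0]=0,scc[1]=0,scc[2]=?,scc[3]=?,scc[4]=?,scc[5]=?,scc[6]=?,scc[7]=?,scc[8]=?)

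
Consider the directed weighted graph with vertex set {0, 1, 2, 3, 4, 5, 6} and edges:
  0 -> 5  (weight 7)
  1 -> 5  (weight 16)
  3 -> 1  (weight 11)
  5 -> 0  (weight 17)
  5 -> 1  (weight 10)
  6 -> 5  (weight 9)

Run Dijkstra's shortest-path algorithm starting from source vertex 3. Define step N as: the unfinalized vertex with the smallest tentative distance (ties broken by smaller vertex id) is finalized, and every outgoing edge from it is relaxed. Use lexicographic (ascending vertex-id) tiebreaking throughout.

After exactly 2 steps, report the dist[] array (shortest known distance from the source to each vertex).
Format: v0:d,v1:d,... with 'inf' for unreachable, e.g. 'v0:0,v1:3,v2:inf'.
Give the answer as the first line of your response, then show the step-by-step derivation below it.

v0:inf,v1:11,v2:inf,v3:0,v4:inf,v5:27,v6:inf

step 1: dist = v0:inf,v1:11,v2:inf,v3:0,v4:inf,v5:inf,v6:inf
step 2: dist = v0:inf,v1:11,v2:inf,v3:0,v4:inf,v5:27,v6:inf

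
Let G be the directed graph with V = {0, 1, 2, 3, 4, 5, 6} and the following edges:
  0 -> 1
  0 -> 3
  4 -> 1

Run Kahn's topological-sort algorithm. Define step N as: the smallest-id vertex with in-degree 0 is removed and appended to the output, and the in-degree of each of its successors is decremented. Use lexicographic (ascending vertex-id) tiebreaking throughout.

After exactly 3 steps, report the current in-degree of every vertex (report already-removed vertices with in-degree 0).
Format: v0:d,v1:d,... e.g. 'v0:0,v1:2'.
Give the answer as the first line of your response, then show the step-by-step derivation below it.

v0:0,v1:1,v2:0,v3:0,v4:0,v5:0,v6:0

step 1: output 0; order=[0]; indeg=(0,1,0,0,0,0,0)
step 2: output 2; order=[0,2]; indeg=(0,1,0,0,0,0,0)
step 3: output 3; order=[0,2,3]; indeg=(0,1,0,0,0,0,0)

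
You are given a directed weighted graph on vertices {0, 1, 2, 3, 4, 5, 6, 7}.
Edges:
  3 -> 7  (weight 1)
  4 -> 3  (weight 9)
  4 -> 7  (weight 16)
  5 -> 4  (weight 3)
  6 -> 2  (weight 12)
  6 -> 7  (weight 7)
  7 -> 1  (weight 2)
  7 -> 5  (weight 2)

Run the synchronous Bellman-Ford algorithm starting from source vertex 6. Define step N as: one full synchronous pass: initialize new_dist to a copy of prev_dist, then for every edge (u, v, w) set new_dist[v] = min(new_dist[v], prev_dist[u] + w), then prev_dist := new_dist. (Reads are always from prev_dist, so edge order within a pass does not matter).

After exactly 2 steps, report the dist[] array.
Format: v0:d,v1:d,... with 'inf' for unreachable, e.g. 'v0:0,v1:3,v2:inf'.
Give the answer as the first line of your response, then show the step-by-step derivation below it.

v0:inf,v1:9,v2:12,v3:inf,v4:inf,v5:9,v6:0,v7:7

step 1: dist = v0:inf,v1:inf,v2:12,v3:inf,v4:inf,v5:inf,v6:0,v7:7
step 2: dist = v0:inf,v1:9,v2:12,v3:inf,v4:inf,v5:9,v6:0,v7:7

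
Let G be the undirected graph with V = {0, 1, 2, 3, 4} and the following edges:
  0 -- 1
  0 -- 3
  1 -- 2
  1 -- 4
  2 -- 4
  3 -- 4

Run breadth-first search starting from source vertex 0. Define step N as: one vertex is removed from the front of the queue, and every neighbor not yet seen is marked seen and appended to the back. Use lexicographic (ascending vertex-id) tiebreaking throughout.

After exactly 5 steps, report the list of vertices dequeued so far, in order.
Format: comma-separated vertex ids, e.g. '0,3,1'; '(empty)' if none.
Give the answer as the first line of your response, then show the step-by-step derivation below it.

0,1,3,2,4

step 1: dequeue 0; queue=[1,3]; order=0
step 2: dequeue 1; queue=[3,2,4]; order=0,1
step 3: dequeue 3; queue=[2,4]; order=0,1,3
step 4: dequeue 2; queue=[4]; order=0,1,3,2
step 5: dequeue 4; queue=[(empty)]; order=0,1,3,2,4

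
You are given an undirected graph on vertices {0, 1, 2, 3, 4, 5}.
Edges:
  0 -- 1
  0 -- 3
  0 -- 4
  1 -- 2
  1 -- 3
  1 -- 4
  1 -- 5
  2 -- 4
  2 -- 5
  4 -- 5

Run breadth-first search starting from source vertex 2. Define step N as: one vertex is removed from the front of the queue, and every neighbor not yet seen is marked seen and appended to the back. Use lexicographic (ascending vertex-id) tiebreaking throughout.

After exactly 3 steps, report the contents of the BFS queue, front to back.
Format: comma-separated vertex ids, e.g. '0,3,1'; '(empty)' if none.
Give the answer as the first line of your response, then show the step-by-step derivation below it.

5,0,3

step 1: dequeue 2; queue=[1,4,5]; order=2
step 2: dequeue 1; queue=[4,5,0,3]; order=2,1
step 3: dequeue 4; queue=[5,0,3]; order=2,1,4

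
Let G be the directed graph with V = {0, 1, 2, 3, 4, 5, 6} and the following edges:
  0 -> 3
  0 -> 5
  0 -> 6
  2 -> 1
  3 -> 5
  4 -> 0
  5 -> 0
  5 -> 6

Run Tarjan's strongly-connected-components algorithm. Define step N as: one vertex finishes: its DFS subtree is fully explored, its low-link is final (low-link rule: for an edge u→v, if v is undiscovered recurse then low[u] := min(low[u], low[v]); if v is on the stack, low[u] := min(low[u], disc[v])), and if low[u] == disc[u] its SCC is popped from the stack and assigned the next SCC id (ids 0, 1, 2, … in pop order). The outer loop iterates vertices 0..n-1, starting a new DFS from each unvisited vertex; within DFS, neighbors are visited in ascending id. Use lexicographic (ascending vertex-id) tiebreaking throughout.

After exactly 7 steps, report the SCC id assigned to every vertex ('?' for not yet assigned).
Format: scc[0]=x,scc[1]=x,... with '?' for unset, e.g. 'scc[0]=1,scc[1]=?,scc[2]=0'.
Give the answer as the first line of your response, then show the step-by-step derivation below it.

scc[0]=1,scc[1]=2,scc[2]=3,scc[3]=1,scc[4]=4,scc[5]=1,scc[6]=0

step 1: low=(low[0]=0,low[1]=?,low[2]=?,low[3]=1,low[4]=?,low[5]=0,low[6]=3); scc=(scc[0]=?,scc[1]=?,scc[2]=?,scc[3]=?,scc[4]=?,scc[5]=?,scc[6]=0)
step 2: low=(low[0]=0,low[1]=?,low[2]=?,low[3]=1,low[4]=?,low[5]=0,low[6]=3); scc=(scc[0]=?,scc[1]=?,scc[2]=?,scc[3]=?,scc[4]=?,scc[5]=?,scc[6]=0)
step 3: low=(low[0]=0,low[1]=?,low[2]=?,low[3]=0,low[4]=?,low[5]=0,low[6]=3); scc=(scc[0]=?,scc[1]=?,scc[2]=?,scc[3]=?,scc[4]=?,scc[5]=?,scc[6]=0)
step 4: low=(low[0]=0,low[1]=?,low[2]=?,low[3]=0,low[4]=?,low[5]=0,low[6]=3); scc=(scc[0]=1,scc[1]=?,scc[2]=?,scc[3]=1,scc[4]=?,scc[5]=1,scc[6]=0)
step 5: low=(low[0]=0,low[1]=4,low[2]=?,low[3]=0,low[4]=?,low[5]=0,low[6]=3); scc=(scc[0]=1,scc[1]=2,scc[2]=?,scc[3]=1,scc[4]=?,scc[5]=1,scc[6]=0)
step 6: low=(low[0]=0,low[1]=4,low[2]=5,low[3]=0,low[4]=?,low[5]=0,low[6]=3); scc=(scc[0]=1,scc[1]=2,scc[2]=3,scc[3]=1,scc[4]=?,scc[5]=1,scc[6]=0)
step 7: low=(low[0]=0,low[1]=4,low[2]=5,low[3]=0,low[4]=6,low[5]=0,low[6]=3); scc=(scc[0]=1,scc[1]=2,scc[2]=3,scc[3]=1,scc[4]=4,scc[5]=1,scc[6]=0)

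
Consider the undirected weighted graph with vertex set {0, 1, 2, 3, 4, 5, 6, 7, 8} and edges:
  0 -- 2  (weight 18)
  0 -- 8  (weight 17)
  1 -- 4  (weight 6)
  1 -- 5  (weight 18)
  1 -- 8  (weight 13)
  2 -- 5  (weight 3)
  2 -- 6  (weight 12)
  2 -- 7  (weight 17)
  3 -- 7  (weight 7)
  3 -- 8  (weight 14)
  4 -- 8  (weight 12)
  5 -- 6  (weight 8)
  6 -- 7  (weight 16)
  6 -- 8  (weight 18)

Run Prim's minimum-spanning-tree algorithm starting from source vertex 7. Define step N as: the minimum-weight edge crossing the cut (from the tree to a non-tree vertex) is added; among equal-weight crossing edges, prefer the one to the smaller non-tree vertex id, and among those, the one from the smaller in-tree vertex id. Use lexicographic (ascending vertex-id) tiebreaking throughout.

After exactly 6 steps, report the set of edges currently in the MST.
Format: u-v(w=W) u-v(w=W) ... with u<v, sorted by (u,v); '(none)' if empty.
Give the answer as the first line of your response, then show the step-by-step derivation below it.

1-4(w=6) 3-7(w=7) 3-8(w=14) 4-8(w=12) 5-6(w=8) 6-7(w=16)

step 1: add edge 3-7 (w=7); MST = {3-7(w=7)}
step 2: add edge 3-8 (w=14); MST = {3-7(w=7) 3-8(w=14)}
step 3: add edge 4-8 (w=12); MST = {3-7(w=7) 3-8(w=14) 4-8(w=12)}
step 4: add edge 1-4 (w=6); MST = {1-4(w=6) 3-7(w=7) 3-8(w=14) 4-8(w=12)}
step 5: add edge 6-7 (w=16); MST = {1-4(w=6) 3-7(w=7) 3-8(w=14) 4-8(w=12) 6-7(w=16)}
step 6: add edge 5-6 (w=8); MST = {1-4(w=6) 3-7(w=7) 3-8(w=14) 4-8(w=12) 5-6(w=8) 6-7(w=16)}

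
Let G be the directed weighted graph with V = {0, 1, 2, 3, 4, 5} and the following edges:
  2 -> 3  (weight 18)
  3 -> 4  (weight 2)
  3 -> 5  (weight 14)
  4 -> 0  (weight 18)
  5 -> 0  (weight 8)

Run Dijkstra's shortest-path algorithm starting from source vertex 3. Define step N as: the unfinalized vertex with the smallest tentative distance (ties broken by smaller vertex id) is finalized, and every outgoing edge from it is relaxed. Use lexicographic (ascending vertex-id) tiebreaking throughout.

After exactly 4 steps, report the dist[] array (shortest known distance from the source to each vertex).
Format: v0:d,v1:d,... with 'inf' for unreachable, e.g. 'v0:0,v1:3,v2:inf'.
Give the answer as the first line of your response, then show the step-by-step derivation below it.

v0:20,v1:inf,v2:inf,v3:0,v4:2,v5:14

step 1: dist = v0:inf,v1:inf,v2:inf,v3:0,v4:2,v5:14
step 2: dist = v0:20,v1:inf,v2:inf,v3:0,v4:2,v5:14
step 3: dist = v0:20,v1:inf,v2:inf,v3:0,v4:2,v5:14
step 4: dist = v0:20,v1:inf,v2:inf,v3:0,v4:2,v5:14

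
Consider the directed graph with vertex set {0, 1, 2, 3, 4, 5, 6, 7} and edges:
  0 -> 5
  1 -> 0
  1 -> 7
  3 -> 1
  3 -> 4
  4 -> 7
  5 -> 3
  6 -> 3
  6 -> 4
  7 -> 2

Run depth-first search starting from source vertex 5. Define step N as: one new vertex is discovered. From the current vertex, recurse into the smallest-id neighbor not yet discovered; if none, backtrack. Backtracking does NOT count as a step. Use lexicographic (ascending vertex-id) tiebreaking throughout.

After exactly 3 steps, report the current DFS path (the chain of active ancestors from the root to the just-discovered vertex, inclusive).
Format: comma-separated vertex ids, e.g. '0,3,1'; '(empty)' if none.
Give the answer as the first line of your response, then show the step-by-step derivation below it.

5,3,1

step 1: discover 5; path=5; order=5
step 2: discover 3; path=5>3; order=5,3
step 3: discover 1; path=5>3>1; order=5,3,1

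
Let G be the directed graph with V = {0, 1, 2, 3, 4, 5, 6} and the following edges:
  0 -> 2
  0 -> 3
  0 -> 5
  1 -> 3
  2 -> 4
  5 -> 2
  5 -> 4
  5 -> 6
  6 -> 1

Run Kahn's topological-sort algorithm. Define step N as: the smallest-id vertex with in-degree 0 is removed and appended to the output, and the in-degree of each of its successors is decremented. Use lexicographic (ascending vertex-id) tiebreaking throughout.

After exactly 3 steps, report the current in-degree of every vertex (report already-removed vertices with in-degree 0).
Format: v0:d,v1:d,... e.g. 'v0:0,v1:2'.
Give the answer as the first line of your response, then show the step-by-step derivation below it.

v0:0,v1:1,v2:0,v3:1,v4:0,v5:0,v6:0

step 1: output 0; order=[0]; indeg=(0,1,1,1,2,0,1)
step 2: output 5; order=[0,5]; indeg=(0,1,0,1,1,0,0)
step 3: output 2; order=[0,5,2]; indeg=(0,1,0,1,0,0,0)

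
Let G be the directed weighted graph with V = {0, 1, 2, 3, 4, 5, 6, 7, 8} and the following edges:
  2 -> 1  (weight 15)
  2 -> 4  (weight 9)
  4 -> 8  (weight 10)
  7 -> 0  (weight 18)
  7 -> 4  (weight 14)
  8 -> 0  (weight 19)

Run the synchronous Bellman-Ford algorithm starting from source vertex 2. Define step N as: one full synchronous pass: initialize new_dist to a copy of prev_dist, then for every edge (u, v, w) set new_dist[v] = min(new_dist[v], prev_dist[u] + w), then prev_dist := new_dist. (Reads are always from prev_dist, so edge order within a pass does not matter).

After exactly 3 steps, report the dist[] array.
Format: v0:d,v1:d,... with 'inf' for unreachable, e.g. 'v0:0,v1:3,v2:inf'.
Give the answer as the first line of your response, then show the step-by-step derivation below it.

v0:38,v1:15,v2:0,v3:inf,v4:9,v5:inf,v6:inf,v7:inf,v8:19

step 1: dist = v0:inf,v1:15,v2:0,v3:inf,v4:9,v5:inf,v6:inf,v7:inf,v8:inf
step 2: dist = v0:inf,v1:15,v2:0,v3:inf,v4:9,v5:inf,v6:inf,v7:inf,v8:19
step 3: dist = v0:38,v1:15,v2:0,v3:inf,v4:9,v5:inf,v6:inf,v7:inf,v8:19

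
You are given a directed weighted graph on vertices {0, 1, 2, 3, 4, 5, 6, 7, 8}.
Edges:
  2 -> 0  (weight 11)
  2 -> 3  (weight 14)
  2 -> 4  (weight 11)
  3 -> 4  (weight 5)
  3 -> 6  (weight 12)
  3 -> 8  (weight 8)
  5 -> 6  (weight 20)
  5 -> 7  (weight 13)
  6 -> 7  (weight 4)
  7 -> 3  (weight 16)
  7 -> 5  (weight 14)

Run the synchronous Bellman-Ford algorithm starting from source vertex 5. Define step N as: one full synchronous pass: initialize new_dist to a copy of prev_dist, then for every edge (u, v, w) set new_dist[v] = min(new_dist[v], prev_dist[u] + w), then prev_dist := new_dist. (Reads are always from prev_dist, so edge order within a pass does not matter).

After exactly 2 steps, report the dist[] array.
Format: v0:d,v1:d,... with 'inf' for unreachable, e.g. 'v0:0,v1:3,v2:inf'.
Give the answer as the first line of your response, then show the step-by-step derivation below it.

v0:inf,v1:inf,v2:inf,v3:29,v4:inf,v5:0,v6:20,v7:13,v8:inf

step 1: dist = v0:inf,v1:inf,v2:inf,v3:inf,v4:inf,v5:0,v6:20,v7:13,v8:inf
step 2: dist = v0:inf,v1:inf,v2:inf,v3:29,v4:inf,v5:0,v6:20,v7:13,v8:inf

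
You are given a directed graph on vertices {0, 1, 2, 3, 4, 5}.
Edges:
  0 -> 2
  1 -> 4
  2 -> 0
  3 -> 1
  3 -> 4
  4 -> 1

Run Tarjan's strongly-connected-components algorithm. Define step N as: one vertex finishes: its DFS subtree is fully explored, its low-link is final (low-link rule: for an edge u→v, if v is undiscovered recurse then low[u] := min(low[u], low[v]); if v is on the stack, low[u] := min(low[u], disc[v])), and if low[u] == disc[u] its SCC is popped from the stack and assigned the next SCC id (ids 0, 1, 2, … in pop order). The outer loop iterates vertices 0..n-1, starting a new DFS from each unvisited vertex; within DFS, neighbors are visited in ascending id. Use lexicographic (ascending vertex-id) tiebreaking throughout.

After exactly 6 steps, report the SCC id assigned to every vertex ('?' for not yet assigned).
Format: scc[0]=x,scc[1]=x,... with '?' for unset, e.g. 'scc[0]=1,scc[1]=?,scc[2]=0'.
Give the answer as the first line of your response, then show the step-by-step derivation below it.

scc[0]=0,scc[1]=1,scc[2]=0,scc[3]=2,scc[4]=1,scc[5]=3

step 1: low=(low[0]=0,low[1]=?,low[2]=0,low[3]=?,low[4]=?,low[5]=?); scc=(scc[0]=?,scc[1]=?,scc[2]=?,scc[3]=?,scc[4]=?,scc[5]=?)
step 2: low=(low[0]=0,low[1]=?,low[2]=0,low[3]=?,low[4]=?,low[5]=?); scc=(scc[0]=0,scc[1]=?,scc[2]=0,scc[3]=?,scc[4]=?,scc[5]=?)
step 3: low=(low[0]=0,low[1]=2,low[2]=0,low[3]=?,low[4]=2,low[5]=?); scc=(scc[0]=0,scc[1]=?,scc[2]=0,scc[3]=?,scc[4]=?,scc[5]=?)
step 4: low=(low[0]=0,low[1]=2,low[2]=0,low[3]=?,low[4]=2,low[5]=?); scc=(scc[0]=0,scc[1]=1,scc[2]=0,scc[3]=?,scc[4]=1,scc[5]=?)
step 5: low=(low[0]=0,low[1]=2,low[2]=0,low[3]=4,low[4]=2,low[5]=?); scc=(scc[0]=0,scc[1]=1,scc[2]=0,scc[3]=2,scc[4]=1,scc[5]=?)
step 6: low=(low[0]=0,low[1]=2,low[2]=0,low[3]=4,low[4]=2,low[5]=5); scc=(scc[0]=0,scc[1]=1,scc[2]=0,scc[3]=2,scc[4]=1,scc[5]=3)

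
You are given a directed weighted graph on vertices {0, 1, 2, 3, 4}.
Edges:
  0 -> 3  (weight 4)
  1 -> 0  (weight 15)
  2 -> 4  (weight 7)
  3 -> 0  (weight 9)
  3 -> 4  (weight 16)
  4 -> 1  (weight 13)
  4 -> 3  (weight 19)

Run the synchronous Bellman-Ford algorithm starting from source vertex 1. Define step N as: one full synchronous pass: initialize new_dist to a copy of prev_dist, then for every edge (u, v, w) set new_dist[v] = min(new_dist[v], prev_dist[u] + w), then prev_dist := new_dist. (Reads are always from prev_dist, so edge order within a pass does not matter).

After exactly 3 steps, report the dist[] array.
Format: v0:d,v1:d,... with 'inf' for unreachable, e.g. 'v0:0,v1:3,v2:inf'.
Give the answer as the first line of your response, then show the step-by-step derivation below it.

v0:15,v1:0,v2:inf,v3:19,v4:35

step 1: dist = v0:15,v1:0,v2:inf,v3:inf,v4:inf
step 2: dist = v0:15,v1:0,v2:inf,v3:19,v4:inf
step 3: dist = v0:15,v1:0,v2:inf,v3:19,v4:35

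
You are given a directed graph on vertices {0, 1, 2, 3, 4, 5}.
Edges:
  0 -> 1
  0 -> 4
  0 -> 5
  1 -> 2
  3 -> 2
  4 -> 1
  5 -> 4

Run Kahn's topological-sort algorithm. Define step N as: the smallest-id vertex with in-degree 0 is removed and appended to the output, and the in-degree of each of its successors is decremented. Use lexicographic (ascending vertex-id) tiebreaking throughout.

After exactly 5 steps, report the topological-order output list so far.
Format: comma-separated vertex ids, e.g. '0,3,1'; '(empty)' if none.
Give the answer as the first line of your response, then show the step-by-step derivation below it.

0,3,5,4,1

step 1: output 0; order=[0]; indeg=(0,1,2,0,1,0)
step 2: output 3; order=[0,3]; indeg=(0,1,1,0,1,0)
step 3: output 5; order=[0,3,5]; indeg=(0,1,1,0,0,0)
step 4: output 4; order=[0,3,5,4]; indeg=(0,0,1,0,0,0)
step 5: output 1; order=[0,3,5,4,1]; indeg=(0,0,0,0,0,0)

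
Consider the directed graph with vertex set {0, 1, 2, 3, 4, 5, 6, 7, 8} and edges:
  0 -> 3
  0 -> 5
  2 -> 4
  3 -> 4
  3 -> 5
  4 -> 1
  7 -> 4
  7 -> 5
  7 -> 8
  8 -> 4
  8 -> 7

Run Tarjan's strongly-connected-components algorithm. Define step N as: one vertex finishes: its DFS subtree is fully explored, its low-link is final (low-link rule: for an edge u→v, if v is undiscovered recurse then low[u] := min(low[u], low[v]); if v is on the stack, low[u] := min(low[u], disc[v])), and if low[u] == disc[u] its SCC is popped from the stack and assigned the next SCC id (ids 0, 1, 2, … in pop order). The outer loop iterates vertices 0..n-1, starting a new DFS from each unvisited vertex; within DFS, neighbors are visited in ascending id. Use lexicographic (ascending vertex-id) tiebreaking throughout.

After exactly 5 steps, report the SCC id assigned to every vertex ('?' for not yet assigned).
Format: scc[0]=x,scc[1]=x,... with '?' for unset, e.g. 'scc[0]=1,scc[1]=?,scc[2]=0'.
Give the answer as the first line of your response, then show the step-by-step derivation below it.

scc[0]=4,scc[1]=0,scc[2]=?,scc[3]=3,scc[4]=1,scc[5]=2,scc[6]=?,scc[7]=?,scc[8]=?

step 1: low=(low[0]=0,low[1]=3,low[2]=?,low[3]=1,low[4]=2,low[5]=?,low[6]=?,low[7]=?,low[8]=?); scc=(scc[0]=?,scc[1]=0,scc[2]=?,scc[3]=?,scc[4]=?,scc[5]=?,scc[6]=?,scc[7]=?,scc[8]=?)
step 2: low=(low[0]=0,low[1]=3,low[2]=?,low[3]=1,low[4]=2,low[5]=?,low[6]=?,low[7]=?,low[8]=?); scc=(scc[0]=?,scc[1]=0,scc[2]=?,scc[3]=?,scc[4]=1,scc[5]=?,scc[6]=?,scc[7]=?,scc[8]=?)
step 3: low=(low[0]=0,low[1]=3,low[2]=?,low[3]=1,low[4]=2,low[5]=4,low[6]=?,low[7]=?,low[8]=?); scc=(scc[0]=?,scc[1]=0,scc[2]=?,scc[3]=?,scc[4]=1,scc[5]=2,scc[6]=?,scc[7]=?,scc[8]=?)
step 4: low=(low[0]=0,low[1]=3,low[2]=?,low[3]=1,low[4]=2,low[5]=4,low[6]=?,low[7]=?,low[8]=?); scc=(scc[0]=?,scc[1]=0,scc[2]=?,scc[3]=3,scc[4]=1,scc[5]=2,scc[6]=?,scc[7]=?,scc[8]=?)
step 5: low=(low[0]=0,low[1]=3,low[2]=?,low[3]=1,low[4]=2,low[5]=4,low[6]=?,low[7]=?,low[8]=?); scc=(scc[0]=4,scc[1]=0,scc[2]=?,scc[3]=3,scc[4]=1,scc[5]=2,scc[6]=?,scc[7]=?,scc[8]=?)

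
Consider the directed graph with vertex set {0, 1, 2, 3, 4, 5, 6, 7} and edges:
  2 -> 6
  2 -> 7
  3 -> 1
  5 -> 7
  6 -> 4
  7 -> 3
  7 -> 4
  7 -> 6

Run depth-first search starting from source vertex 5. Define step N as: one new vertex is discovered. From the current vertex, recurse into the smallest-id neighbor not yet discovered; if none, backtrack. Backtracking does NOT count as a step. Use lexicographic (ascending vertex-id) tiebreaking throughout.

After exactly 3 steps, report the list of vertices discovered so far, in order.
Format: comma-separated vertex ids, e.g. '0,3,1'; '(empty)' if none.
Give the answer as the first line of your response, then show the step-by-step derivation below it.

5,7,3

step 1: discover 5; path=5; order=5
step 2: discover 7; path=5>7; order=5,7
step 3: discover 3; path=5>7>3; order=5,7,3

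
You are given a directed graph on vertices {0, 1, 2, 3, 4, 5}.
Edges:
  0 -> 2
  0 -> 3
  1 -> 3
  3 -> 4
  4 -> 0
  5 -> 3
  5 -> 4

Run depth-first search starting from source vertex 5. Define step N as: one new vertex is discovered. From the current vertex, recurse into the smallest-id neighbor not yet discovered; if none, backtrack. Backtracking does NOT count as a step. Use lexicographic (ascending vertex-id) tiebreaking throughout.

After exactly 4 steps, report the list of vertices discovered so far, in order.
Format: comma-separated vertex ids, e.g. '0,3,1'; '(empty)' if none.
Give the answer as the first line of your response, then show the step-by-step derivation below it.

5,3,4,0

step 1: discover 5; path=5; order=5
step 2: discover 3; path=5>3; order=5,3
step 3: discover 4; path=5>3>4; order=5,3,4
step 4: discover 0; path=5>3>4>0; order=5,3,4,0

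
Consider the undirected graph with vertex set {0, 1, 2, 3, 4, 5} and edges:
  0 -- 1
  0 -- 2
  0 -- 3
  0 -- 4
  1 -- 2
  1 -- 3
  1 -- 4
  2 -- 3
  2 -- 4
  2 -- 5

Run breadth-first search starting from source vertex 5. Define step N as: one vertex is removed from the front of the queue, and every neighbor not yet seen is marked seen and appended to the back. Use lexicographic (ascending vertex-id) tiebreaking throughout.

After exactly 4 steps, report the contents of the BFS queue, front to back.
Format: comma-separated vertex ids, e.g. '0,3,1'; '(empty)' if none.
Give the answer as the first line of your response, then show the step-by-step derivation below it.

3,4

step 1: dequeue 5; queue=[2]; order=5
step 2: dequeue 2; queue=[0,1,3,4]; order=5,2
step 3: dequeue 0; queue=[1,3,4]; order=5,2,0
step 4: dequeue 1; queue=[3,4]; order=5,2,0,1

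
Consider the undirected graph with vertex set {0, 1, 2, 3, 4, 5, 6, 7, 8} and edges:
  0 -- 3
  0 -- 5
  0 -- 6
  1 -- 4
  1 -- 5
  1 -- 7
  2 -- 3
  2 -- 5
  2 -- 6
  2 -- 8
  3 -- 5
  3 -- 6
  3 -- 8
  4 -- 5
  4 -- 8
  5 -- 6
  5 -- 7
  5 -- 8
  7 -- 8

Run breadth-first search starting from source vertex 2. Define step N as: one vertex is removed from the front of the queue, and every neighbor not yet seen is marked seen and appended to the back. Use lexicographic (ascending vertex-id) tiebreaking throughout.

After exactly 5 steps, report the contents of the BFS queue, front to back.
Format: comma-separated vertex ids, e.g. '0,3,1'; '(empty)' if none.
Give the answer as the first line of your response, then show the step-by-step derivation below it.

0,1,4,7

step 1: dequeue 2; queue=[3,5,6,8]; order=2
step 2: dequeue 3; queue=[5,6,8,0]; order=2,3
step 3: dequeue 5; queue=[6,8,0,1,4,7]; order=2,3,5
step 4: dequeue 6; queue=[8,0,1,4,7]; order=2,3,5,6
step 5: dequeue 8; queue=[0,1,4,7]; order=2,3,5,6,8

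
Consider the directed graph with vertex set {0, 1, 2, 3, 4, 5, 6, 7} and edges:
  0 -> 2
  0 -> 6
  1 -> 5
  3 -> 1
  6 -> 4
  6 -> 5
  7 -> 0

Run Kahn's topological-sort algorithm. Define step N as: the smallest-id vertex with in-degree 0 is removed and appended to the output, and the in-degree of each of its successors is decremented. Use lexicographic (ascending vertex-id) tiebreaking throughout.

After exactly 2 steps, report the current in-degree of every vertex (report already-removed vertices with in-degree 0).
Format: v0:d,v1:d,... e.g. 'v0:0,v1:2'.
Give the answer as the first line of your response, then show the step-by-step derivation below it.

v0:1,v1:0,v2:1,v3:0,v4:1,v5:1,v6:1,v7:0

step 1: output 3; order=[3]; indeg=(1,0,1,0,1,2,1,0)
step 2: output 1; order=[3,1]; indeg=(1,0,1,0,1,1,1,0)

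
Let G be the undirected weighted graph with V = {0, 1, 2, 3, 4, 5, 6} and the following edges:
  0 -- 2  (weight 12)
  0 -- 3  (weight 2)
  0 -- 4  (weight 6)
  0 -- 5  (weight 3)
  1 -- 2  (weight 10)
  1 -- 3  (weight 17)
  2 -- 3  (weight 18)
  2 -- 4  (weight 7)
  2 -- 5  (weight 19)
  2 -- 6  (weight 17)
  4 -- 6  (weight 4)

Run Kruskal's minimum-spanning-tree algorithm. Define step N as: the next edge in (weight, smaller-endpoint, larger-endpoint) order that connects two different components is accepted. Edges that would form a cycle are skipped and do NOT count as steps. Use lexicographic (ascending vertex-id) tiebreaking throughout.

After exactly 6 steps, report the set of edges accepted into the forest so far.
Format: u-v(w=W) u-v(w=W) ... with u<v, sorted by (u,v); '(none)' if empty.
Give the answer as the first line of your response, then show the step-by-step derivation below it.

0-3(w=2) 0-4(w=6) 0-5(w=3) 1-2(w=10) 2-4(w=7) 4-6(w=4)

step 1: add edge 0-3 (w=2); MST = {0-3(w=2)}
step 2: add edge 0-5 (w=3); MST = {0-3(w=2) 0-5(w=3)}
step 3: add edge 4-6 (w=4); MST = {0-3(w=2) 0-5(w=3) 4-6(w=4)}
step 4: add edge 0-4 (w=6); MST = {0-3(w=2) 0-4(w=6) 0-5(w=3) 4-6(w=4)}
step 5: add edge 2-4 (w=7); MST = {0-3(w=2) 0-4(w=6) 0-5(w=3) 2-4(w=7) 4-6(w=4)}
step 6: add edge 1-2 (w=10); MST = {0-3(w=2) 0-4(w=6) 0-5(w=3) 1-2(w=10) 2-4(w=7) 4-6(w=4)}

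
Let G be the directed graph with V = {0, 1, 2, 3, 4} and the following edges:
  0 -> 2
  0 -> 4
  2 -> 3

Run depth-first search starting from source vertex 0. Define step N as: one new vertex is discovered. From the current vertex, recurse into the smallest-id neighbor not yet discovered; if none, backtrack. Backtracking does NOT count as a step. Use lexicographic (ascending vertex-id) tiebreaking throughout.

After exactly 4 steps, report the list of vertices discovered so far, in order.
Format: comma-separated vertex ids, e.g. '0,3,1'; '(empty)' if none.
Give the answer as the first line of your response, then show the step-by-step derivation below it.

0,2,3,4

step 1: discover 0; path=0; order=0
step 2: discover 2; path=0>2; order=0,2
step 3: discover 3; path=0>2>3; order=0,2,3
step 4: discover 4; path=0>4; order=0,2,3,4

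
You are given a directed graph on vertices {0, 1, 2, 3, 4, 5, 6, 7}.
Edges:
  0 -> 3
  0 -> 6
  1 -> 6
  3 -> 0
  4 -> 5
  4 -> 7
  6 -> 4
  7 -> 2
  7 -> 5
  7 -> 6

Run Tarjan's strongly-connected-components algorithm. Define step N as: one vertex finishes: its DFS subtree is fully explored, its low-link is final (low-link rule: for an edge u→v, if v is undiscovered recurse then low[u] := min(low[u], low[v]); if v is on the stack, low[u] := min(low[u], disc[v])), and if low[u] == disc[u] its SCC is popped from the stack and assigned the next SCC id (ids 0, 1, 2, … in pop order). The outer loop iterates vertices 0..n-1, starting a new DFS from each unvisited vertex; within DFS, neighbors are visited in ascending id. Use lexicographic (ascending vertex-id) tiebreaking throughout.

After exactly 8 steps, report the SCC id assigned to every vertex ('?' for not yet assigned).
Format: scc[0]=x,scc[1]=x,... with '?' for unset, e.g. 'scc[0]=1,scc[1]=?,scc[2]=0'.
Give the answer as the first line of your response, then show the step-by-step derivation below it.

scc[0]=3,scc[1]=4,scc[2]=1,scc[3]=3,scc[4]=2,scc[5]=0,scc[6]=2,scc[7]=2

step 1: low=(low[0]=0,low[1]=?,low[2]=?,low[3]=0,low[4]=?,low[5]=?,low[6]=?,low[7]=?); scc=(scc[0]=?,scc[1]=?,scc[2]=?,scc[3]=?,scc[4]=?,scc[5]=?,scc[6]=?,scc[7]=?)
step 2: low=(low[0]=0,low[1]=?,low[2]=?,low[3]=0,low[4]=3,low[5]=4,low[6]=2,low[7]=?); scc=(scc[0]=?,scc[1]=?,scc[2]=?,scc[3]=?,scc[4]=?,scc[5]=0,scc[6]=?,scc[7]=?)
step 3: low=(low[0]=0,low[1]=?,low[2]=6,low[3]=0,low[4]=3,low[5]=4,low[6]=2,low[7]=5); scc=(scc[0]=?,scc[1]=?,scc[2]=1,scc[3]=?,scc[4]=?,scc[5]=0,scc[6]=?,scc[7]=?)
step 4: low=(low[0]=0,low[1]=?,low[2]=6,low[3]=0,low[4]=3,low[5]=4,low[6]=2,low[7]=2); scc=(scc[0]=?,scc[1]=?,scc[2]=1,scc[3]=?,scc[4]=?,scc[5]=0,scc[6]=?,scc[7]=?)
step 5: low=(low[0]=0,low[1]=?,low[2]=6,low[3]=0,low[4]=2,low[5]=4,low[6]=2,low[7]=2); scc=(scc[0]=?,scc[1]=?,scc[2]=1,scc[3]=?,scc[4]=?,scc[5]=0,scc[6]=?,scc[7]=?)
step 6: low=(low[0]=0,low[1]=?,low[2]=6,low[3]=0,low[4]=2,low[5]=4,low[6]=2,low[7]=2); scc=(scc[0]=?,scc[1]=?,scc[2]=1,scc[3]=?,scc[4]=2,scc[5]=0,scc[6]=2,scc[7]=2)
step 7: low=(low[0]=0,low[1]=?,low[2]=6,low[3]=0,low[4]=2,low[5]=4,low[6]=2,low[7]=2); scc=(scc[0]=3,scc[1]=?,scc[2]=1,scc[3]=3,scc[4]=2,scc[5]=0,scc[6]=2,scc[7]=2)
step 8: low=(low[0]=0,low[1]=7,low[2]=6,low[3]=0,low[4]=2,low[5]=4,low[6]=2,low[7]=2); scc=(scc[0]=3,scc[1]=4,scc[2]=1,scc[3]=3,scc[4]=2,scc[5]=0,scc[6]=2,scc[7]=2)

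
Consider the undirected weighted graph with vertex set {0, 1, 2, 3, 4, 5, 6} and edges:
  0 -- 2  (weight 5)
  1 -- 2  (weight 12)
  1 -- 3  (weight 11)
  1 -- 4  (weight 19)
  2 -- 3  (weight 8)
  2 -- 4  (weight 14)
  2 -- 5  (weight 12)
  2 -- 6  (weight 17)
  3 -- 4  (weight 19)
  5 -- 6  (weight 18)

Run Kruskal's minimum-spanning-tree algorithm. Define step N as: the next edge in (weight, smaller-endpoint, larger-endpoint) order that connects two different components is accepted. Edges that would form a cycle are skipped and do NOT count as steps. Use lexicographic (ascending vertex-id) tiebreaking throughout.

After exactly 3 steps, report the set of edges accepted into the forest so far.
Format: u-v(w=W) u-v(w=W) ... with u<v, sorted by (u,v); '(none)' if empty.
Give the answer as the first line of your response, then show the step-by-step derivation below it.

0-2(w=5) 1-3(w=11) 2-3(w=8)

step 1: add edge 0-2 (w=5); MST = {0-2(w=5)}
step 2: add edge 2-3 (w=8); MST = {0-2(w=5) 2-3(w=8)}
step 3: add edge 1-3 (w=11); MST = {0-2(w=5) 1-3(w=11) 2-3(w=8)}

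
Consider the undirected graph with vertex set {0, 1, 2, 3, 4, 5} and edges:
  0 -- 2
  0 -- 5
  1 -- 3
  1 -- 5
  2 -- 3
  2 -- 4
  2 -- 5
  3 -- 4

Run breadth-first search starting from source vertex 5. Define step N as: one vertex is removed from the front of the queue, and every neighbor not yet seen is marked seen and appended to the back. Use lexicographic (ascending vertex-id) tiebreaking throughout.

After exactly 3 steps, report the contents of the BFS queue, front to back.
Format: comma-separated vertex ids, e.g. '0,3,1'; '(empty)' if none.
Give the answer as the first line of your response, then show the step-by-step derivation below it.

2,3

step 1: dequeue 5; queue=[0,1,2]; order=5
step 2: dequeue 0; queue=[1,2]; order=5,0
step 3: dequeue 1; queue=[2,3]; order=5,0,1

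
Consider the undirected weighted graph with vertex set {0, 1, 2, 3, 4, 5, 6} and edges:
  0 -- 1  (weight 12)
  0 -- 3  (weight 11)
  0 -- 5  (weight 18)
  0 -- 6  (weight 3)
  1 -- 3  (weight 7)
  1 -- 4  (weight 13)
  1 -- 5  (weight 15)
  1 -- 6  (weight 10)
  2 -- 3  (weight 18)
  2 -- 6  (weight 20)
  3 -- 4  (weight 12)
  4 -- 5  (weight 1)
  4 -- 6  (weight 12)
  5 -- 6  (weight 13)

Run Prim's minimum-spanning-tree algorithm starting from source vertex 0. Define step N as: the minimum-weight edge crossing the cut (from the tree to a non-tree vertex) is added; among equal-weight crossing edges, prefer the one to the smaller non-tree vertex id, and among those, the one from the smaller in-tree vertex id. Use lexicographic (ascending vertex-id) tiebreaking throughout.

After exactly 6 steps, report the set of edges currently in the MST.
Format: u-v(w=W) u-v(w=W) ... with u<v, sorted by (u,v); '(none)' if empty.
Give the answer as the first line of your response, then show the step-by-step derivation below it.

0-6(w=3) 1-3(w=7) 1-6(w=10) 2-3(w=18) 3-4(w=12) 4-5(w=1)

step 1: add edge 0-6 (w=3); MST = {0-6(w=3)}
step 2: add edge 1-6 (w=10); MST = {0-6(w=3) 1-6(w=10)}
step 3: add edge 1-3 (w=7); MST = {0-6(w=3) 1-3(w=7) 1-6(w=10)}
step 4: add edge 3-4 (w=12); MST = {0-6(w=3) 1-3(w=7) 1-6(w=10) 3-4(w=12)}
step 5: add edge 4-5 (w=1); MST = {0-6(w=3) 1-3(w=7) 1-6(w=10) 3-4(w=12) 4-5(w=1)}
step 6: add edge 2-3 (w=18); MST = {0-6(w=3) 1-3(w=7) 1-6(w=10) 2-3(w=18) 3-4(w=12) 4-5(w=1)}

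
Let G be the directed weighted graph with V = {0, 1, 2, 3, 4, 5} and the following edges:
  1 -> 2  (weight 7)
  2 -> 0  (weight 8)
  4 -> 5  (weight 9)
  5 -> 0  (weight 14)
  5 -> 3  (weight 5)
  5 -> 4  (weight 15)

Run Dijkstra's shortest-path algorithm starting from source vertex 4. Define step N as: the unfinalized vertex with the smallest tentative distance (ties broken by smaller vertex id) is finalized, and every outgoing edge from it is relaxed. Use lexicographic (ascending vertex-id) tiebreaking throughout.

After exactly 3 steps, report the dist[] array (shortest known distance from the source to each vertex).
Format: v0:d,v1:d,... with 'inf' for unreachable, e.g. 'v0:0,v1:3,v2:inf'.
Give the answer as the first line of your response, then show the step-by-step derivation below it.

v0:23,v1:inf,v2:inf,v3:14,v4:0,v5:9

step 1: dist = v0:inf,v1:inf,v2:inf,v3:inf,v4:0,v5:9
step 2: dist = v0:23,v1:inf,v2:inf,v3:14,v4:0,v5:9
step 3: dist = v0:23,v1:inf,v2:inf,v3:14,v4:0,v5:9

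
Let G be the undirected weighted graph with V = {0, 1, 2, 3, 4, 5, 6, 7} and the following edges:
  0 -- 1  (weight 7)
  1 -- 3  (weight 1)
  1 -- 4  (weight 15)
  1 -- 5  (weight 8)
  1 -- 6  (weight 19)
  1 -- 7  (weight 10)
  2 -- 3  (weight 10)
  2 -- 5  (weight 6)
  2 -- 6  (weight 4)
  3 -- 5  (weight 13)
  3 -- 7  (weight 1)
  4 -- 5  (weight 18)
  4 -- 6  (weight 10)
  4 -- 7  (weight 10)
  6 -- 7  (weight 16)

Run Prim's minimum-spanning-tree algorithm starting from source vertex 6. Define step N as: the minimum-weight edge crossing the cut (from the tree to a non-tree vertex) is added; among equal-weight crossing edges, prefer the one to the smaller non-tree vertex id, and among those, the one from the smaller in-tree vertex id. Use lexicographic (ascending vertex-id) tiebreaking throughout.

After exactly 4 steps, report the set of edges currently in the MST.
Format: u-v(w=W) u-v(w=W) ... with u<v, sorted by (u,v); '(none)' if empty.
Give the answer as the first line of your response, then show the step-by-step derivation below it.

1-3(w=1) 1-5(w=8) 2-5(w=6) 2-6(w=4)

step 1: add edge 2-6 (w=4); MST = {2-6(w=4)}
step 2: add edge 2-5 (w=6); MST = {2-5(w=6) 2-6(w=4)}
step 3: add edge 1-5 (w=8); MST = {1-5(w=8) 2-5(w=6) 2-6(w=4)}
step 4: add edge 1-3 (w=1); MST = {1-3(w=1) 1-5(w=8) 2-5(w=6) 2-6(w=4)}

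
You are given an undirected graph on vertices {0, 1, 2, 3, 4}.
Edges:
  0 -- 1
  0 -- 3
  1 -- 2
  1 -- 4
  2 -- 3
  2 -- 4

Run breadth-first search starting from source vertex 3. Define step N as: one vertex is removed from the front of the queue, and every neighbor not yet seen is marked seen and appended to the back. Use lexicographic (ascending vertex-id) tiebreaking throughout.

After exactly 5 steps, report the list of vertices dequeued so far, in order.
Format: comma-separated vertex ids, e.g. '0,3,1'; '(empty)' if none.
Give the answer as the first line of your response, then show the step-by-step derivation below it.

3,0,2,1,4

step 1: dequeue 3; queue=[0,2]; order=3
step 2: dequeue 0; queue=[2,1]; order=3,0
step 3: dequeue 2; queue=[1,4]; order=3,0,2
step 4: dequeue 1; queue=[4]; order=3,0,2,1
step 5: dequeue 4; queue=[(empty)]; order=3,0,2,1,4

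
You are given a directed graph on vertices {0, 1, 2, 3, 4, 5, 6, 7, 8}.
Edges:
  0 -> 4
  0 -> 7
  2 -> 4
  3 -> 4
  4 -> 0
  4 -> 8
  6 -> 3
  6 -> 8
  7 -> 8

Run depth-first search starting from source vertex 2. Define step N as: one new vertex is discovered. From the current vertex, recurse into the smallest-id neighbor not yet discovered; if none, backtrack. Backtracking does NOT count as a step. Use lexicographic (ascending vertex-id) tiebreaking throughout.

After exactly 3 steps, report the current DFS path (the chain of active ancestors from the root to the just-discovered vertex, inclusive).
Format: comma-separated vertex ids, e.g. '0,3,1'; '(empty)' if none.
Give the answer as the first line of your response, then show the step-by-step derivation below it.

2,4,0

step 1: discover 2; path=2; order=2
step 2: discover 4; path=2>4; order=2,4
step 3: discover 0; path=2>4>0; order=2,4,0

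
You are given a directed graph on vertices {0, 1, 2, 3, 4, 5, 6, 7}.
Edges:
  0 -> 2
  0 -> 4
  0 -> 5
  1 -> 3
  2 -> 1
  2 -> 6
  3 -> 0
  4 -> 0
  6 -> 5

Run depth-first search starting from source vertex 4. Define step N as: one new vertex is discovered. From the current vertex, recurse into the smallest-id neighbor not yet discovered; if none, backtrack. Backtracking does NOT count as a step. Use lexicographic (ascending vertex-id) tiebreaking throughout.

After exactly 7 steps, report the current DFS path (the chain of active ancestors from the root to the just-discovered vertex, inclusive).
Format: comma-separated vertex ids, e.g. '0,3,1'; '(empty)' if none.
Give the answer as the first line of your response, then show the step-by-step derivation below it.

4,0,2,6,5

step 1: discover 4; path=4; order=4
step 2: discover 0; path=4>0; order=4,0
step 3: discover 2; path=4>0>2; order=4,0,2
step 4: discover 1; path=4>0>2>1; order=4,0,2,1
step 5: discover 3; path=4>0>2>1>3; order=4,0,2,1,3
step 6: discover 6; path=4>0>2>6; order=4,0,2,1,3,6
step 7: discover 5; path=4>0>2>6>5; order=4,0,2,1,3,6,5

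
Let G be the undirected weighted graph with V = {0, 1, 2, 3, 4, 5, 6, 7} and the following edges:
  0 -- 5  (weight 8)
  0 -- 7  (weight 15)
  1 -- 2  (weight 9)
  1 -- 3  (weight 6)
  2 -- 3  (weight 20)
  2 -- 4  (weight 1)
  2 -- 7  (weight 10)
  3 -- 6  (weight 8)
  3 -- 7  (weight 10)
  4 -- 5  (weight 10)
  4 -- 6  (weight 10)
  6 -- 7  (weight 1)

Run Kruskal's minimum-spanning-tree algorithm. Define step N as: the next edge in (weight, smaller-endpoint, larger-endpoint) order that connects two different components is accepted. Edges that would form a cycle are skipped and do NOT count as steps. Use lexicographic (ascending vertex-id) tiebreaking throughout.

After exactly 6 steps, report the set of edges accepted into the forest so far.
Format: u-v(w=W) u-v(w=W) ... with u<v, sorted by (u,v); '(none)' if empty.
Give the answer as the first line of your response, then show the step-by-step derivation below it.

0-5(w=8) 1-2(w=9) 1-3(w=6) 2-4(w=1) 3-6(w=8) 6-7(w=1)

step 1: add edge 2-4 (w=1); MST = {2-4(w=1)}
step 2: add edge 6-7 (w=1); MST = {2-4(w=1) 6-7(w=1)}
step 3: add edge 1-3 (w=6); MST = {1-3(w=6) 2-4(w=1) 6-7(w=1)}
step 4: add edge 0-5 (w=8); MST = {0-5(w=8) 1-3(w=6) 2-4(w=1) 6-7(w=1)}
step 5: add edge 3-6 (w=8); MST = {0-5(w=8) 1-3(w=6) 2-4(w=1) 3-6(w=8) 6-7(w=1)}
step 6: add edge 1-2 (w=9); MST = {0-5(w=8) 1-2(w=9) 1-3(w=6) 2-4(w=1) 3-6(w=8) 6-7(w=1)}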